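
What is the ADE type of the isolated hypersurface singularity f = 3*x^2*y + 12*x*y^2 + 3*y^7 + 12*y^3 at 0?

The Hessian of f at 0 has rank 0. Corank 2; j^3 = 3*y*(x + 2*y)^2 has shape L^2 M (L != M), so D-series; mu = 8 gives D_8.

D_{8}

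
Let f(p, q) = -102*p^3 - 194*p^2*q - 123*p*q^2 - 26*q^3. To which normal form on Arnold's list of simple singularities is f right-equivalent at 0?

D4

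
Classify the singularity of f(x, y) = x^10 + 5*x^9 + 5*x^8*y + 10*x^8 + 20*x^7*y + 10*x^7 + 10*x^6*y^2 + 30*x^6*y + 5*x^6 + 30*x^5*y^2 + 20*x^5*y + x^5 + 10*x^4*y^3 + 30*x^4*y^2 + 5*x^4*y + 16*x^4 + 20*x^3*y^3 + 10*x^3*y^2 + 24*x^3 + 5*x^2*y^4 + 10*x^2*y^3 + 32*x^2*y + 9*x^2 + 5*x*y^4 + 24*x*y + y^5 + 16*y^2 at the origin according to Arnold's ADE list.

The Hessian of f at 0 is [[18, 24], [24, 32]] with rank 1, so corank 1. A Groebner basis of the Jacobian ideal J(f) in C{x,y} is {243*x/2048 + y^3 + 9*y^2/32 + 81*y/512, x^2 + 3*x/4 + y, x*y - 9*x/32 + 2*y^2/3 - 3*y/8}; counting standard monomials gives mu = 4. Corank 1: A-series; mu = 4 gives A_4.

A_{4}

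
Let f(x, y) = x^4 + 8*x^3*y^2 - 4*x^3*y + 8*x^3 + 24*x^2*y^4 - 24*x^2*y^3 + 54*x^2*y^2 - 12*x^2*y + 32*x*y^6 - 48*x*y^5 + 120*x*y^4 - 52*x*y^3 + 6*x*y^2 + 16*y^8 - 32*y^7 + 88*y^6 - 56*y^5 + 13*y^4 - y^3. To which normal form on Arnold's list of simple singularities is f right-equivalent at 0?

E6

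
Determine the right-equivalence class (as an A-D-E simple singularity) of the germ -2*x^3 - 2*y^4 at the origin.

The Hessian of f at 0 is [[0, 0], [0, 0]] with rank 0, so corank 2. A Groebner basis of the Jacobian ideal J(f) in C{x,y} is {y^3, x^2}; counting standard monomials gives mu = 6. Corank 2; j^3 = -2*x^3 is a perfect cube, so E-series; the 4-jet and mu = 6 give E_6.

E6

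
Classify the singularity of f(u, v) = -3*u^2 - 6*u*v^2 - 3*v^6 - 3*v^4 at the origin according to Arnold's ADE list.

The Hessian of f at 0 is [[-6, 0], [0, 0]] with rank 1, so corank 1. A Groebner basis of the Jacobian ideal J(f) in C{u,v} is {u^3, u^2*v, u + v^2}; counting standard monomials gives mu = 5. Corank 1: A-series; mu = 5 gives A_5.

A_5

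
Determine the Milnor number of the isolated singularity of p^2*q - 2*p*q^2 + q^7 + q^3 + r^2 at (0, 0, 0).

The Hessian of f at 0 is [[0, 0, 0], [0, 0, 0], [0, 0, 2]] with rank 1, so corank 2. A Groebner basis of the Jacobian ideal J(f) in C{p,q,r} is {p^2/7 + q^6 - q^2/7, p^3 - q^3, p*q - q^2, r}; counting standard monomials gives mu = 8. Corank 2; j^3 = q*(p - q)^2 has shape L^2 M (L != M), so D-series; mu = 8 gives D_8.

8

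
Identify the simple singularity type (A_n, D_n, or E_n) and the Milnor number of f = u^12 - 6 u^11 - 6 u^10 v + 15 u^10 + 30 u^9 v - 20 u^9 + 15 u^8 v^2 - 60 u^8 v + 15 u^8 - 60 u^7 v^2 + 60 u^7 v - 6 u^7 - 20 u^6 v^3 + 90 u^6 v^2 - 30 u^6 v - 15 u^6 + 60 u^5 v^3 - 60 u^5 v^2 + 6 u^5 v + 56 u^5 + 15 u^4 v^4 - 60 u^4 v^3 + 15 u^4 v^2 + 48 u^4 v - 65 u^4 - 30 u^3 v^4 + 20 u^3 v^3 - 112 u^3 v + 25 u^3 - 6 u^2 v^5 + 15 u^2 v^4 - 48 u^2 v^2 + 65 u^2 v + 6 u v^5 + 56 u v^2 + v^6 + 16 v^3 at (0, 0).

The Hessian of f at 0 is [[0, 0], [0, 0]] with rank 0, so corank 2. A Groebner basis of the Jacobian ideal J(f) in C{u,v} is {58203125*u^2/9148416 + 130365625*u*v/9148416 + v^4 - 297925*v^3/142944 + 5586875*v^2/762368, u^3 - 40885*u^2/32758 - 32633*u*v/32758 - 32*v^3/81895 + 30*v^2/16379, u^2*v - 125*u^2/65516 - 82145*u*v/65516 + 32*v^3/81895 - 16409*v^2/16379, 1025875*u^2/1572384 + u*v^2 + 3280175*u*v/1572384 + 65446*v^3/245685 + 163965*v^2/131032}; counting standard monomials gives mu = 7. Corank 2; j^3 = (u + v)*(5*u + 4*v)^2 has shape L^2 M (L != M), so D-series; mu = 7 gives D_7.

Type D7, Milnor number mu = 7.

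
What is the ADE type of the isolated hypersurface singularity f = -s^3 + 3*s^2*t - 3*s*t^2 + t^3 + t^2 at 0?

The Hessian of f at 0 is [[0, 0], [0, 2]] with rank 1, so corank 1. A Groebner basis of the Jacobian ideal J(f) in C{s,t} is {s^2, t}; counting standard monomials gives mu = 2. Corank 1: A-series; mu = 2 gives A_2.

A_{2}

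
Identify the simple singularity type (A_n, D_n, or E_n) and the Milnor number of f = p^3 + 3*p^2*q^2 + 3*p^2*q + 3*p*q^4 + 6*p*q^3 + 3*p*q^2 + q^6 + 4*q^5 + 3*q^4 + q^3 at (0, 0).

Type E_{8}, Milnor number mu = 8.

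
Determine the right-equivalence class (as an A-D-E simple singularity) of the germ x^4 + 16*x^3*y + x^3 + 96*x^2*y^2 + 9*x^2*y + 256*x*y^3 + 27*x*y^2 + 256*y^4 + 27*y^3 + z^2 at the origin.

E_{6}

The Hessian of f at 0 is [[0, 0, 0], [0, 0, 0], [0, 0, 2]] with rank 1, so corank 2. A Groebner basis of the Jacobian ideal J(f) in C{x,y,z} is {y^4, x*y^2 + 10*y^3/3, x^2 + 6*x*y + 9*y^2, z}; counting standard monomials gives mu = 6. Corank 2; j^3 = (x + 3*y)^3 is a perfect cube, so E-series; the 4-jet and mu = 6 give E_6.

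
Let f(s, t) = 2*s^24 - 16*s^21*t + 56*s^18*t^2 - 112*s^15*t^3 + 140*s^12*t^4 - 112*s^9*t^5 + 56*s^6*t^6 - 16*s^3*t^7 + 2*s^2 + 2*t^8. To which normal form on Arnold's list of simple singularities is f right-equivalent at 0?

The Hessian of f at 0 has rank 1. Corank 1: A-series; mu = 7 gives A_7.

A_{7}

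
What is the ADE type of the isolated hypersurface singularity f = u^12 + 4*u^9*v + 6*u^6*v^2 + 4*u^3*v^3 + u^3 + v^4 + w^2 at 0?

E_6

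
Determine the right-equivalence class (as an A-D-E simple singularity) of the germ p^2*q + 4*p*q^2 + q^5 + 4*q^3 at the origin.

The Hessian of f at 0 has rank 0. Corank 2; j^3 = q*(p + 2*q)^2 has shape L^2 M (L != M), so D-series; mu = 6 gives D_6.

D6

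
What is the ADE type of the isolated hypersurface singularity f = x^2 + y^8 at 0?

A7

The Hessian of f at 0 has rank 1. Corank 1: A-series; mu = 7 gives A_7.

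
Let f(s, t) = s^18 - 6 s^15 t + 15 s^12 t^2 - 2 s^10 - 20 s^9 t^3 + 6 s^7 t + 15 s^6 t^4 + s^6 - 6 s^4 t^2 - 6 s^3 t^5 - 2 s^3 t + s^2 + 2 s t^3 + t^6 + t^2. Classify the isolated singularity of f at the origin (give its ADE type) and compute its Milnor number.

Type A1, Milnor number mu = 1.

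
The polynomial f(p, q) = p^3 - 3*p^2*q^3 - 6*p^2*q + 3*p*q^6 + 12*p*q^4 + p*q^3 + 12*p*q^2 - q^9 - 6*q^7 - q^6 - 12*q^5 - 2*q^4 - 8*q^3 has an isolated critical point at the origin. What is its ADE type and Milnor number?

The Hessian of f at 0 has rank 0. Corank 2; j^3 = (p - 2*q)^3 is a perfect cube, so E-series; the 4-jet and mu = 7 give E_7.

Type E_7, Milnor number mu = 7.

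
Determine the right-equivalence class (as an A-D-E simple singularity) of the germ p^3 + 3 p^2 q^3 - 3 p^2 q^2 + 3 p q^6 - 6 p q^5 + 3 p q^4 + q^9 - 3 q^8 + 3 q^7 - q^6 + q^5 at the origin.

E_{8}

The Hessian of f at 0 has rank 0. Corank 2; j^3 = p^3 is a perfect cube, so E-series; the 5-jet and mu = 8 give E_8.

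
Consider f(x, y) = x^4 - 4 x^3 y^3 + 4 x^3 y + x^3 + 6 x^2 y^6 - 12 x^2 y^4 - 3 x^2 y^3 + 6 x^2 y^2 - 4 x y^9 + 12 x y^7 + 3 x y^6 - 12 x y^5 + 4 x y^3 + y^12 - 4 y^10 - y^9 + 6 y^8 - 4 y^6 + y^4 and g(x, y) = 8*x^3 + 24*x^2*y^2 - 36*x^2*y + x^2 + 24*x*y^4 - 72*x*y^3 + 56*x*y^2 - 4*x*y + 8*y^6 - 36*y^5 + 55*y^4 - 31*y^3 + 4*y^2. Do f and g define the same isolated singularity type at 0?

No.

The Hessian of f at 0 is [[0, 0], [0, 0]] with rank 0, so corank 2. A Groebner basis of the Jacobian ideal J(f) in C{x,y} is {y^4, x*y^2 + y^3/3, x^2}; counting standard monomials gives mu = 6. Corank 2; j^3 = x^3 is a perfect cube, so E-series; the 4-jet and mu = 6 give E_6. The Hessian of g at 0 is [[2, -4], [-4, 8]] with rank 1, so corank 1. A Groebner basis of the Jacobian ideal J(g) in C{x,y} is {y^2, x - 2*y}; counting standard monomials gives mu = 2. Corank 1: A-series; mu = 2 gives A_2. f is E_6 but g is A_2, hence not right-equivalent.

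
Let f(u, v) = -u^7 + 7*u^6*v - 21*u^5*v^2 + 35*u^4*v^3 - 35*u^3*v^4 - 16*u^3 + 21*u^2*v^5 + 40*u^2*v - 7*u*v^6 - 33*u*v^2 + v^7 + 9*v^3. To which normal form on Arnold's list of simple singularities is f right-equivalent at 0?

D8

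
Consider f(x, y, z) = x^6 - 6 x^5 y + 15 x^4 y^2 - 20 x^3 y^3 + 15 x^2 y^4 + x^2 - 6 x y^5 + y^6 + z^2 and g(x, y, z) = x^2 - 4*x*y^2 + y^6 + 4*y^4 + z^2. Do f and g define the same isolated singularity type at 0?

The Hessian of f at 0 is [[2, 0, 0], [0, 0, 0], [0, 0, 2]] with rank 2, so corank 1. A Groebner basis of the Jacobian ideal J(f) in C{x,y,z} is {y^5, x, z}; counting standard monomials gives mu = 5. Corank 1: A-series; mu = 5 gives A_5. The Hessian of g at 0 is [[2, 0, 0], [0, 0, 0], [0, 0, 2]] with rank 2, so corank 1. A Groebner basis of the Jacobian ideal J(g) in C{x,y,z} is {x^3, x^2*y, -x/2 + y^2, z}; counting standard monomials gives mu = 5. Corank 1: A-series; mu = 5 gives A_5. Both have type A_5, hence right-equivalent.

Yes.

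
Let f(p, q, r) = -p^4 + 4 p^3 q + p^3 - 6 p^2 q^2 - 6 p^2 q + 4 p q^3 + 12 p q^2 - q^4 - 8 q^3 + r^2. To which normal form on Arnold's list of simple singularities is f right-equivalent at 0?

E_6

The Hessian of f at 0 has rank 1. Corank 2; j^3 = (p - 2*q)^3 is a perfect cube, so E-series; the 4-jet and mu = 6 give E_6.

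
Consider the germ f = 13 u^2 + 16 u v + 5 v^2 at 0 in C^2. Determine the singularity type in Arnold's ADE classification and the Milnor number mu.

Type A_{1}, Milnor number mu = 1.

The Hessian of f at 0 is [[26, 16], [16, 10]] with rank 2, so corank 0. A Groebner basis of the Jacobian ideal J(f) in C{u,v} is {u, v}; counting standard monomials gives mu = 1. Corank 0: nondegenerate Morse point, so A_1.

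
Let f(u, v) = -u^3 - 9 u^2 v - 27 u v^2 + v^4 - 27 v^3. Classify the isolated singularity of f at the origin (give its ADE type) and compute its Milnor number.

The Hessian of f at 0 is [[0, 0], [0, 0]] with rank 0, so corank 2. A Groebner basis of the Jacobian ideal J(f) in C{u,v} is {v^3, u^2 + 6*u*v + 9*v^2}; counting standard monomials gives mu = 6. Corank 2; j^3 = -(u + 3*v)^3 is a perfect cube, so E-series; the 4-jet and mu = 6 give E_6.

Type E_{6}, Milnor number mu = 6.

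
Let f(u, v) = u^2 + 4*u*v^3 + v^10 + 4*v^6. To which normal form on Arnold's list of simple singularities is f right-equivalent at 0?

The Hessian of f at 0 has rank 1. Corank 1: A-series; mu = 9 gives A_9.

A_{9}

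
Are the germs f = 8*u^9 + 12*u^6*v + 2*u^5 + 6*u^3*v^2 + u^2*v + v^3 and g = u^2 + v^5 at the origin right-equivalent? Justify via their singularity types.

No.

The Hessian of f at 0 has rank 0. Corank 2; j^3 = v*(u^2 + v^2) splits into three distinct lines over C (the quadratic factor has nonzero discriminant), so D_4. The Hessian of g at 0 has rank 1. Corank 1: A-series; mu = 4 gives A_4. f is D_4 but g is A_4, hence not right-equivalent.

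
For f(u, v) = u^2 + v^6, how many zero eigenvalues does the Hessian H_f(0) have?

1

The Hessian at 0 is [[2, 0], [0, 0]] of rank 1; hence corank 1.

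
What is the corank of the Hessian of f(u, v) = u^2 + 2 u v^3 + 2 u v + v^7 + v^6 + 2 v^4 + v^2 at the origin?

1

The Hessian at 0 is [[2, 2], [2, 2]] of rank 1; hence corank 1.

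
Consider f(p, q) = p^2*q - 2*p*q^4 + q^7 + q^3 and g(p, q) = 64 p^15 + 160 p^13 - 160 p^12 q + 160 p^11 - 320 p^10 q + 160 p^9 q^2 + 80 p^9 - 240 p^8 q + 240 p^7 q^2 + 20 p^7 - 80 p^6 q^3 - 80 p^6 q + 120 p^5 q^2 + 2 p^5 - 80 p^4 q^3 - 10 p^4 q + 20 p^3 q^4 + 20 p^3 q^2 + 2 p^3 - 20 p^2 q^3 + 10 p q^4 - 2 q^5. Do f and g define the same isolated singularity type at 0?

The Hessian of f at 0 has rank 0. Corank 2; j^3 = q*(p^2 + q^2) splits into three distinct lines over C (the quadratic factor has nonzero discriminant), so D_4. The Hessian of g at 0 has rank 0. Corank 2; j^3 = 2*p^3 is a perfect cube, so E-series; the 5-jet and mu = 8 give E_8. f is D_4 but g is E_8, hence not right-equivalent.

No.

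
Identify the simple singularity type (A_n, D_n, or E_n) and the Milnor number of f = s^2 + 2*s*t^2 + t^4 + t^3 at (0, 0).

Type A_{2}, Milnor number mu = 2.

The Hessian of f at 0 has rank 1. Corank 1: A-series; mu = 2 gives A_2.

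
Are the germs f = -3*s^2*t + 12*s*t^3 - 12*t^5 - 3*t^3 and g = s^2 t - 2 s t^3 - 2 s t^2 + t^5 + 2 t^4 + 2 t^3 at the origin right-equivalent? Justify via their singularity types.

The Hessian of f at 0 is [[0, 0], [0, 0]] with rank 0, so corank 2. A Groebner basis of the Jacobian ideal J(f) in C{s,t} is {t^3, s^2 + 3*t^2, s*t}; counting standard monomials gives mu = 4. Corank 2; j^3 = -3*t*(s^2 + t^2) splits into three distinct lines over C (the quadratic factor has nonzero discriminant), so D_4. The Hessian of g at 0 is [[0, 0], [0, 0]] with rank 0, so corank 2. A Groebner basis of the Jacobian ideal J(g) in C{s,t} is {t^3, s^2 + 2*t^2, s*t - t^2}; counting standard monomials gives mu = 4. Corank 2; j^3 = t*(s^2 - 2*s*t + 2*t^2) splits into three distinct lines over C (the quadratic factor has nonzero discriminant), so D_4. Both have type D_4, hence right-equivalent.

Yes.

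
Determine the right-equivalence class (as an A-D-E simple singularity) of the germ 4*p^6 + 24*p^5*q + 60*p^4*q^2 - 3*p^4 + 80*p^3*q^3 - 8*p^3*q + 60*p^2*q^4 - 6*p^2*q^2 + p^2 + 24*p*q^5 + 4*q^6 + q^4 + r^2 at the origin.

The Hessian of f at 0 has rank 2. Corank 1: A-series; mu = 3 gives A_3.

A3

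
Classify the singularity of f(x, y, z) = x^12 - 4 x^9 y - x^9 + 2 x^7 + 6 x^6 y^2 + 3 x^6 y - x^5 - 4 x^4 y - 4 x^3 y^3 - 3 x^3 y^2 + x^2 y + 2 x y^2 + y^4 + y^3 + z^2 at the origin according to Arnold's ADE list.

The Hessian of f at 0 has rank 1. Corank 2; j^3 = y*(x + y)^2 has shape L^2 M (L != M), so D-series; mu = 5 gives D_5.

D5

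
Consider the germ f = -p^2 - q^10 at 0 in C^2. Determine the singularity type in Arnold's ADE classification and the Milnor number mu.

Type A_{9}, Milnor number mu = 9.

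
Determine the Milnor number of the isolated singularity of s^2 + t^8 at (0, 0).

The Hessian of f at 0 has rank 1. Corank 1: A-series; mu = 7 gives A_7.

7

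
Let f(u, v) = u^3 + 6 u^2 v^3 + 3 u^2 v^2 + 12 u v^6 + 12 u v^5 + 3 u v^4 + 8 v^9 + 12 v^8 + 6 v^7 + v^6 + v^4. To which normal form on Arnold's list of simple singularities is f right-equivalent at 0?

E_6

The Hessian of f at 0 has rank 0. Corank 2; j^3 = u^3 is a perfect cube, so E-series; the 4-jet and mu = 6 give E_6.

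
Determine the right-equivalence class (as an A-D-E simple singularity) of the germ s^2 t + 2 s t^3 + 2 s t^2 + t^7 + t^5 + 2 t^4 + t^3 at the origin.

D_8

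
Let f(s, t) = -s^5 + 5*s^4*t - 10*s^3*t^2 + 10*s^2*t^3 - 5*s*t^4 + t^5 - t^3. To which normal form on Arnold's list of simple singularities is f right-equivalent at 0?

E_8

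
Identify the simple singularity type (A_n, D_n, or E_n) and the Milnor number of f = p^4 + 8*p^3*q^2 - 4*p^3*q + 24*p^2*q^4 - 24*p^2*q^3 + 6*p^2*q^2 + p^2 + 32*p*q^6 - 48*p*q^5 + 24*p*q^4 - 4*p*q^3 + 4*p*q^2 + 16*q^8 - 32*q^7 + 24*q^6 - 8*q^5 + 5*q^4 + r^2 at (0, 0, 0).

Type A3, Milnor number mu = 3.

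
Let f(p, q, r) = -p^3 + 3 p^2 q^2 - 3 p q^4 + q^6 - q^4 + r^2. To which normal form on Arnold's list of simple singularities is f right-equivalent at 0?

The Hessian of f at 0 is [[0, 0, 0], [0, 0, 0], [0, 0, 2]] with rank 1, so corank 2. A Groebner basis of the Jacobian ideal J(f) in C{p,q,r} is {p^3, p^2*q, -p^2/2 + p*q^2, q^3, r}; counting standard monomials gives mu = 6. Corank 2; j^3 = -p^3 is a perfect cube, so E-series; the 4-jet and mu = 6 give E_6.

E6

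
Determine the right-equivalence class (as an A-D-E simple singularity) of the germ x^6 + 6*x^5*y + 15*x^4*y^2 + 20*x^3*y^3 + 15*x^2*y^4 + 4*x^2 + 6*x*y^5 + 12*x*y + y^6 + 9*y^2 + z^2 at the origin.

A5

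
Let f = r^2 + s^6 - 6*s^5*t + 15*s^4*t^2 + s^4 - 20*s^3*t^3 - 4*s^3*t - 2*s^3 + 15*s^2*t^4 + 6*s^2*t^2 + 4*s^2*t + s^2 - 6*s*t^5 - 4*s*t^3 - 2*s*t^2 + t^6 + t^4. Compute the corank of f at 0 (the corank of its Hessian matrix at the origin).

1

The Hessian at 0 is [[2, 0, 0], [0, 0, 0], [0, 0, 2]] of rank 2; hence corank 1.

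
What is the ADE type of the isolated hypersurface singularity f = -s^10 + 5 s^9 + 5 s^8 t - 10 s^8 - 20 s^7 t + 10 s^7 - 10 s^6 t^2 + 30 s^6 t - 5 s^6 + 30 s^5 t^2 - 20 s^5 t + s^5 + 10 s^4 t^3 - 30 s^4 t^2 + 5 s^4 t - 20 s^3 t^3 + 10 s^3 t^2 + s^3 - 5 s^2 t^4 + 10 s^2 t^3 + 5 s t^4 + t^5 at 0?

E_{8}

The Hessian of f at 0 is [[0, 0], [0, 0]] with rank 0, so corank 2. A Groebner basis of the Jacobian ideal J(f) in C{s,t} is {t^5, s*t^3 + t^4/4, s^2}; counting standard monomials gives mu = 8. Corank 2; j^3 = s^3 is a perfect cube, so E-series; the 5-jet and mu = 8 give E_8.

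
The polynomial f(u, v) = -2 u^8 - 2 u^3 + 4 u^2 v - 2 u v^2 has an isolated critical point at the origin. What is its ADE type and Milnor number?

The Hessian of f at 0 is [[0, 0], [0, 0]] with rank 0, so corank 2. A Groebner basis of the Jacobian ideal J(f) in C{u,v} is {-u*v/8 + v^7 + v^2/8, u*v^2 - v^3, u^2 - u*v}; counting standard monomials gives mu = 9. Corank 2; j^3 = -2*u*(u - v)^2 has shape L^2 M (L != M), so D-series; mu = 9 gives D_9.

Type D_9, Milnor number mu = 9.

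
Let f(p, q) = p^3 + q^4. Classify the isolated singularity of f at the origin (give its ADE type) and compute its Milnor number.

Type E_6, Milnor number mu = 6.

The Hessian of f at 0 has rank 0. Corank 2; j^3 = p^3 is a perfect cube, so E-series; the 4-jet and mu = 6 give E_6.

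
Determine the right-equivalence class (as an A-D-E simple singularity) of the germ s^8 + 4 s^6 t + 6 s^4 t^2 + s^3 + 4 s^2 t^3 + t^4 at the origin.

E_{6}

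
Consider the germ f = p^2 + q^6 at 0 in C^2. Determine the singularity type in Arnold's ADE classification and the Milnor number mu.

The Hessian of f at 0 is [[2, 0], [0, 0]] with rank 1, so corank 1. A Groebner basis of the Jacobian ideal J(f) in C{p,q} is {q^5, p}; counting standard monomials gives mu = 5. Corank 1: A-series; mu = 5 gives A_5.

Type A_5, Milnor number mu = 5.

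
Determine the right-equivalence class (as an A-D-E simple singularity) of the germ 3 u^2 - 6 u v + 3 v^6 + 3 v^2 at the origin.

A_5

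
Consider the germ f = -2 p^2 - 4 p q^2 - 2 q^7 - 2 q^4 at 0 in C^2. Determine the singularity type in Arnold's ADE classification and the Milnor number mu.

Type A_{6}, Milnor number mu = 6.

The Hessian of f at 0 is [[-4, 0], [0, 0]] with rank 1, so corank 1. A Groebner basis of the Jacobian ideal J(f) in C{p,q} is {p^3, p + q^2}; counting standard monomials gives mu = 6. Corank 1: A-series; mu = 6 gives A_6.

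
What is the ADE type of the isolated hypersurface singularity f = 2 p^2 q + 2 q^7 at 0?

D_8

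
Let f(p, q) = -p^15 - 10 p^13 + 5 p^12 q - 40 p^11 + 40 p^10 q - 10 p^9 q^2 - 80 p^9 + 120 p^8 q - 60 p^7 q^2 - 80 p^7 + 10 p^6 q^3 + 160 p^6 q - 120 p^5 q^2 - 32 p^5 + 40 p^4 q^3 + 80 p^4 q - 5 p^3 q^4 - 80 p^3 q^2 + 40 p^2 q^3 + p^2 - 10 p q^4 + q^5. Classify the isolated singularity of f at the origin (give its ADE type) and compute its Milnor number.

The Hessian of f at 0 is [[2, 0], [0, 0]] with rank 1, so corank 1. A Groebner basis of the Jacobian ideal J(f) in C{p,q} is {q^4, p}; counting standard monomials gives mu = 4. Corank 1: A-series; mu = 4 gives A_4.

Type A4, Milnor number mu = 4.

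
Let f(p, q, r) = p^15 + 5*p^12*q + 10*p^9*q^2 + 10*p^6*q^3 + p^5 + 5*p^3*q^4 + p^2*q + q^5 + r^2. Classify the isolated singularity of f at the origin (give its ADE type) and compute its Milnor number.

Type D_{6}, Milnor number mu = 6.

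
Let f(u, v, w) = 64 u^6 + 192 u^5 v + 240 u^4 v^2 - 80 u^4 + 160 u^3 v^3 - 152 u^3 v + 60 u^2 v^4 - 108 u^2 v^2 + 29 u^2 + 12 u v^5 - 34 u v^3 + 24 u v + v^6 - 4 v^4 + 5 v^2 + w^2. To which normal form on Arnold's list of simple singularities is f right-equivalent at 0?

A1

The Hessian of f at 0 is [[58, 24, 0], [24, 10, 0], [0, 0, 2]] with rank 3, so corank 0. A Groebner basis of the Jacobian ideal J(f) in C{u,v,w} is {u, v, w}; counting standard monomials gives mu = 1. Corank 0: nondegenerate Morse point, so A_1.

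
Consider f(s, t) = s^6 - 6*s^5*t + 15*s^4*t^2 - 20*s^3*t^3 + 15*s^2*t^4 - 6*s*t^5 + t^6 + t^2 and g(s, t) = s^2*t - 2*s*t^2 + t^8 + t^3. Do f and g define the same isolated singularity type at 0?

The Hessian of f at 0 has rank 1. Corank 1: A-series; mu = 5 gives A_5. The Hessian of g at 0 has rank 0. Corank 2; j^3 = t*(s - t)^2 has shape L^2 M (L != M), so D-series; mu = 9 gives D_9. f is A_5 but g is D_9, hence not right-equivalent.

No.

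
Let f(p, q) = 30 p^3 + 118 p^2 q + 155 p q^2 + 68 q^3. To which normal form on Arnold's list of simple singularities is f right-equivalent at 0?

The Hessian of f at 0 has rank 0. Corank 2; j^3 = (3*p + 4*q)*(10*p^2 + 26*p*q + 17*q^2) splits into three distinct lines over C (the quadratic factor has nonzero discriminant), so D_4.

D_{4}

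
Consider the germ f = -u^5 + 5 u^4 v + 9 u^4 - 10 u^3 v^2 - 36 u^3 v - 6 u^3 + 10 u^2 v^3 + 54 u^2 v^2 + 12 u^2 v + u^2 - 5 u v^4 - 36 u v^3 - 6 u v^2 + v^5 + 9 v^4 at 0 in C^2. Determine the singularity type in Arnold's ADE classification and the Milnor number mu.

Type A_{4}, Milnor number mu = 4.

The Hessian of f at 0 has rank 1. Corank 1: A-series; mu = 4 gives A_4.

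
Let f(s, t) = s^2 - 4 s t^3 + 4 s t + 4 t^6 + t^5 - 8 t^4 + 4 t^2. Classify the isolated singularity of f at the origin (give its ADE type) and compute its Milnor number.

Type A4, Milnor number mu = 4.

The Hessian of f at 0 is [[2, 4], [4, 8]] with rank 1, so corank 1. A Groebner basis of the Jacobian ideal J(f) in C{s,t} is {-s/2 + t^3 - t, s^2 - 4*t^2, s*t + 2*t^2}; counting standard monomials gives mu = 4. Corank 1: A-series; mu = 4 gives A_4.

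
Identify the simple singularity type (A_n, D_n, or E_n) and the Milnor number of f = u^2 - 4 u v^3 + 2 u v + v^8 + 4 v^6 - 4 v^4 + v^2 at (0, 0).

Type A7, Milnor number mu = 7.

The Hessian of f at 0 has rank 1. Corank 1: A-series; mu = 7 gives A_7.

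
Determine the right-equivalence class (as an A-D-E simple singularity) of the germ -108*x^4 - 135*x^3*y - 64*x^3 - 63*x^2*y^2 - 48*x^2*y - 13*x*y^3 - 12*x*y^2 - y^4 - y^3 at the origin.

E_{7}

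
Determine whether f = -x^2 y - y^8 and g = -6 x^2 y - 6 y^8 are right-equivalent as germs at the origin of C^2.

Yes.

The Hessian of f at 0 has rank 0. Corank 2; j^3 = -x^2*y has shape L^2 M (L != M), so D-series; mu = 9 gives D_9. The Hessian of g at 0 has rank 0. Corank 2; j^3 = -6*x^2*y has shape L^2 M (L != M), so D-series; mu = 9 gives D_9. Both have type D_9, hence right-equivalent.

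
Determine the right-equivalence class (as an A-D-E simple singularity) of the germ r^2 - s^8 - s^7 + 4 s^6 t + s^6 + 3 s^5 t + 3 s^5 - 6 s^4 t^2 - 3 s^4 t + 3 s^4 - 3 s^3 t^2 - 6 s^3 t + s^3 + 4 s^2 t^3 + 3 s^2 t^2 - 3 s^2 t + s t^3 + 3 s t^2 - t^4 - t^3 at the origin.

E_{7}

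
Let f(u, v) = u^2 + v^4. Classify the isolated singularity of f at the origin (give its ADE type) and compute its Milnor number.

The Hessian of f at 0 is [[2, 0], [0, 0]] with rank 1, so corank 1. A Groebner basis of the Jacobian ideal J(f) in C{u,v} is {v^3, u}; counting standard monomials gives mu = 3. Corank 1: A-series; mu = 3 gives A_3.

Type A_{3}, Milnor number mu = 3.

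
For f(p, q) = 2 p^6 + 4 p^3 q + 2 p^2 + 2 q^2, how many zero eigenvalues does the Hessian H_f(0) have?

0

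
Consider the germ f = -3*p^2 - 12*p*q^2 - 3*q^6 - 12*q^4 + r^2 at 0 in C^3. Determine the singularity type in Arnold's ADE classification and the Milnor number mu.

Type A5, Milnor number mu = 5.

The Hessian of f at 0 is [[-6, 0, 0], [0, 0, 0], [0, 0, 2]] with rank 2, so corank 1. A Groebner basis of the Jacobian ideal J(f) in C{p,q,r} is {p^3, p^2*q, p/2 + q^2, r}; counting standard monomials gives mu = 5. Corank 1: A-series; mu = 5 gives A_5.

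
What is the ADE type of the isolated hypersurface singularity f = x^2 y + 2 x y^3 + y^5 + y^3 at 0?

D4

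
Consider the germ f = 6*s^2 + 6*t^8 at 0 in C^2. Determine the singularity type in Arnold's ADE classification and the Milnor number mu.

Type A_7, Milnor number mu = 7.

The Hessian of f at 0 is [[12, 0], [0, 0]] with rank 1, so corank 1. A Groebner basis of the Jacobian ideal J(f) in C{s,t} is {t^7, s}; counting standard monomials gives mu = 7. Corank 1: A-series; mu = 7 gives A_7.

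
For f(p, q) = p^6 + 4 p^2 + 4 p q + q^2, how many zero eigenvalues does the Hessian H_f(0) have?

1

Hessian at 0 has rank 1.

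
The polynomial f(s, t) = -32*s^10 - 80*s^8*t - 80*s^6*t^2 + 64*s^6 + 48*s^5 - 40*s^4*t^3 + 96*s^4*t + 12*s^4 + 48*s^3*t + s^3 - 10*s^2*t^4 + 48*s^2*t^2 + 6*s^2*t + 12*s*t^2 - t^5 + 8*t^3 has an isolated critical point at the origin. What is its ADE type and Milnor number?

The Hessian of f at 0 has rank 0. Corank 2; j^3 = (s + 2*t)^3 is a perfect cube, so E-series; the 5-jet and mu = 8 give E_8.

Type E8, Milnor number mu = 8.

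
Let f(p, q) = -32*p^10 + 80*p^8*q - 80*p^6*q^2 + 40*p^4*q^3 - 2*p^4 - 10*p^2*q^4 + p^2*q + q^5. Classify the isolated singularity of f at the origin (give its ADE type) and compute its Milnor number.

The Hessian of f at 0 is [[0, 0], [0, 0]] with rank 0, so corank 2. A Groebner basis of the Jacobian ideal J(f) in C{p,q} is {p^2/5 + q^4, p^3, p*q}; counting standard monomials gives mu = 6. Corank 2; j^3 = p^2*q has shape L^2 M (L != M), so D-series; mu = 6 gives D_6.

Type D_6, Milnor number mu = 6.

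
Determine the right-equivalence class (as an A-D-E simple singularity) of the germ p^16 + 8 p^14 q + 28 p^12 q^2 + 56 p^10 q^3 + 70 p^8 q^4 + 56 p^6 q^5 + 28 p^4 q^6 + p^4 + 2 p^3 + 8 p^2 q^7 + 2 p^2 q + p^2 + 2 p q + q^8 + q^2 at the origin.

A7

The Hessian of f at 0 has rank 1. Corank 1: A-series; mu = 7 gives A_7.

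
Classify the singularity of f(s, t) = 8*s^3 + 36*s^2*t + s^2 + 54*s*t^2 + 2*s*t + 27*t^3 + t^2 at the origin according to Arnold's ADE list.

The Hessian of f at 0 has rank 1. Corank 1: A-series; mu = 2 gives A_2.

A_{2}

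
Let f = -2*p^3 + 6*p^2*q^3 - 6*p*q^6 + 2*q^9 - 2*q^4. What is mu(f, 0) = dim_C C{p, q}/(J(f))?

6

The Hessian of f at 0 has rank 0. Corank 2; j^3 = -2*p^3 is a perfect cube, so E-series; the 4-jet and mu = 6 give E_6.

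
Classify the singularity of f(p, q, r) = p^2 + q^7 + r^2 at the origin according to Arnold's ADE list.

The Hessian of f at 0 has rank 2. Corank 1: A-series; mu = 6 gives A_6.

A_6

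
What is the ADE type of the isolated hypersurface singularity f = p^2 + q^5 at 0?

A_4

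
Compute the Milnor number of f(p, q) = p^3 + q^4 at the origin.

6

The Hessian of f at 0 has rank 0. Corank 2; j^3 = p^3 is a perfect cube, so E-series; the 4-jet and mu = 6 give E_6.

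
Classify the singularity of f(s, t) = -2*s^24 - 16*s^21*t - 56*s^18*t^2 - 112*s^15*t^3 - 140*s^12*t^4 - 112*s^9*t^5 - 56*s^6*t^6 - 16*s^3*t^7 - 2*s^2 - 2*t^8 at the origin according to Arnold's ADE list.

A7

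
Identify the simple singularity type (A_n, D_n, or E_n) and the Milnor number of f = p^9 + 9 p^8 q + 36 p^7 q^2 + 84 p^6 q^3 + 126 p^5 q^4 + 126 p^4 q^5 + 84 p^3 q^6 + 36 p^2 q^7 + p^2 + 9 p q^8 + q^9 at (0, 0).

Type A_{8}, Milnor number mu = 8.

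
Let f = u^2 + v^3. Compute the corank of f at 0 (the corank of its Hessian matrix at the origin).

The Hessian at 0 is [[2, 0], [0, 0]] of rank 1; hence corank 1.

1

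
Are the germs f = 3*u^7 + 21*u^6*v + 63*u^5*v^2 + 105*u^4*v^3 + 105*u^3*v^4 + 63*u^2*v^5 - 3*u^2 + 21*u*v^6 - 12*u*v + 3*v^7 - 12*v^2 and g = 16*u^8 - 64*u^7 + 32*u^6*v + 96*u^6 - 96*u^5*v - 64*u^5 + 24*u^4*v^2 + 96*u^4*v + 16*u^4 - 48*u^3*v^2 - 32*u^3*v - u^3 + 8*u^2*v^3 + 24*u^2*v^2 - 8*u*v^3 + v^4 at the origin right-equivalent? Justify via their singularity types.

No.

The Hessian of f at 0 has rank 1. Corank 1: A-series; mu = 6 gives A_6. The Hessian of g at 0 has rank 0. Corank 2; j^3 = -u^3 is a perfect cube, so E-series; the 4-jet and mu = 6 give E_6. f is A_6 but g is E_6, hence not right-equivalent.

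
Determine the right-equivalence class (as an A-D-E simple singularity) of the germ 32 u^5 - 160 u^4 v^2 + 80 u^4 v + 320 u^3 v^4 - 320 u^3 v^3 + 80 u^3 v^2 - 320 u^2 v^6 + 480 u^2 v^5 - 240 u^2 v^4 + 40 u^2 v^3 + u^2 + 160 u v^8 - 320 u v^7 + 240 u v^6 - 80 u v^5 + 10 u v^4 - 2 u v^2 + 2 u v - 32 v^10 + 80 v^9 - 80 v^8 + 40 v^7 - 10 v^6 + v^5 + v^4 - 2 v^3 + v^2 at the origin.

A_{4}

The Hessian of f at 0 is [[2, 2], [2, 2]] with rank 1, so corank 1. A Groebner basis of the Jacobian ideal J(f) in C{u,v} is {u^2 + 2*u*v + u + v, -u + v^2 - v}; counting standard monomials gives mu = 4. Corank 1: A-series; mu = 4 gives A_4.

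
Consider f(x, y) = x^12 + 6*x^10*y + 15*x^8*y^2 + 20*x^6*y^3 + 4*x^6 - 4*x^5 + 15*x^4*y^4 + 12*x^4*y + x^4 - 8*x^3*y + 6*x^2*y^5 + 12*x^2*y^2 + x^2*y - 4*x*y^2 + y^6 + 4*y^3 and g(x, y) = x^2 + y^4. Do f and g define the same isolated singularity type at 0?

No.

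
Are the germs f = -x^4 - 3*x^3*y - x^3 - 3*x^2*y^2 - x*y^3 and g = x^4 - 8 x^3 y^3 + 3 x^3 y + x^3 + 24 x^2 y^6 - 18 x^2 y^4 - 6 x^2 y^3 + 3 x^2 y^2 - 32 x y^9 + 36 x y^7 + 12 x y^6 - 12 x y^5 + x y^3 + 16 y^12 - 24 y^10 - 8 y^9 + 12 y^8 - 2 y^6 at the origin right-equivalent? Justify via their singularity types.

Yes.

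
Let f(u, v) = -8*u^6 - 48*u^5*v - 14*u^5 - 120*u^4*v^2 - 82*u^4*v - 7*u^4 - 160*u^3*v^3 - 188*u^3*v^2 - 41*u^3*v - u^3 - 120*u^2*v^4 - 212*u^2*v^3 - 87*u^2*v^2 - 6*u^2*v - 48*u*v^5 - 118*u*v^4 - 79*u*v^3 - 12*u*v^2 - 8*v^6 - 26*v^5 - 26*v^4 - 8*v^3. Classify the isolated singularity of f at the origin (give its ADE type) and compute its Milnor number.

Type E_7, Milnor number mu = 7.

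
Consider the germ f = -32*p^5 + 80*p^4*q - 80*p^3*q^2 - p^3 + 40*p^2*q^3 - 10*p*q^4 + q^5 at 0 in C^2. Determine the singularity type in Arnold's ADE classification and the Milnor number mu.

Type E8, Milnor number mu = 8.

The Hessian of f at 0 is [[0, 0], [0, 0]] with rank 0, so corank 2. A Groebner basis of the Jacobian ideal J(f) in C{p,q} is {q^5, p*q^3 - q^4/8, p^2}; counting standard monomials gives mu = 8. Corank 2; j^3 = -p^3 is a perfect cube, so E-series; the 5-jet and mu = 8 give E_8.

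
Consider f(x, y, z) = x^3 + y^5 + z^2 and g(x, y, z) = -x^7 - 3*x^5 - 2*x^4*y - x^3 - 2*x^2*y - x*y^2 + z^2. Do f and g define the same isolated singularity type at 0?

No.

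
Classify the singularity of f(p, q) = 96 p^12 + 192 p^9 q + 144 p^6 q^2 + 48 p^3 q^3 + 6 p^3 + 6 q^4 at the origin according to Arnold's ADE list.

The Hessian of f at 0 has rank 0. Corank 2; j^3 = 6*p^3 is a perfect cube, so E-series; the 4-jet and mu = 6 give E_6.

E6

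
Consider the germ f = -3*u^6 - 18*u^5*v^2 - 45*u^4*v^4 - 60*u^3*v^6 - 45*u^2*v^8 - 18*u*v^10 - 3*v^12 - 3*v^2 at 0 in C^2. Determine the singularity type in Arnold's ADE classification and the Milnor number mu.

Type A_{5}, Milnor number mu = 5.

The Hessian of f at 0 is [[0, 0], [0, -6]] with rank 1, so corank 1. A Groebner basis of the Jacobian ideal J(f) in C{u,v} is {u^5, v}; counting standard monomials gives mu = 5. Corank 1: A-series; mu = 5 gives A_5.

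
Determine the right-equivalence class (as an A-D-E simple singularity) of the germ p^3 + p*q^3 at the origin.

E_{7}

The Hessian of f at 0 has rank 0. Corank 2; j^3 = p^3 is a perfect cube, so E-series; the 4-jet and mu = 7 give E_7.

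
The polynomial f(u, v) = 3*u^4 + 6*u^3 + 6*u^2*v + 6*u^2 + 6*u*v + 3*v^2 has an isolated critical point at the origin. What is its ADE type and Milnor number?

Type A_1, Milnor number mu = 1.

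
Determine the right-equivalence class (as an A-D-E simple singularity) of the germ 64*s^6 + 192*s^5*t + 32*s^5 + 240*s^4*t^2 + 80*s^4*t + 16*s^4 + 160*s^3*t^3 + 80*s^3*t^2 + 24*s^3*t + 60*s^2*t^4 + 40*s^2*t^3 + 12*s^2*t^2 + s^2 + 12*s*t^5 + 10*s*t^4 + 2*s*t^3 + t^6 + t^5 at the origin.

A_{4}

The Hessian of f at 0 has rank 1. Corank 1: A-series; mu = 4 gives A_4.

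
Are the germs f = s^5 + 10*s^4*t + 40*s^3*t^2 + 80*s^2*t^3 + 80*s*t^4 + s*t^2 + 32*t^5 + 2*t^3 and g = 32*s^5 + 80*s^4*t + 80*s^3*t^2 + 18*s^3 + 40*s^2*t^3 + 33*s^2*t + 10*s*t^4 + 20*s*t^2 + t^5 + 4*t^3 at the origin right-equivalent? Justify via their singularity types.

Yes.

The Hessian of f at 0 is [[0, 0], [0, 0]] with rank 0, so corank 2. A Groebner basis of the Jacobian ideal J(f) in C{s,t} is {s^4 + t^2/5, t^3, s*t + 2*t^2}; counting standard monomials gives mu = 6. Corank 2; j^3 = t^2*(s + 2*t) has shape L^2 M (L != M), so D-series; mu = 6 gives D_6. The Hessian of g at 0 is [[0, 0], [0, 0]] with rank 0, so corank 2. A Groebner basis of the Jacobian ideal J(g) in C{s,t} is {243*s*t/10 + t^4 + 81*t^2/5, s*t^2 + 2*t^3/3, s^2 + 7*s*t/6 + t^2/3}; counting standard monomials gives mu = 6. Corank 2; j^3 = (2*s + t)*(3*s + 2*t)^2 has shape L^2 M (L != M), so D-series; mu = 6 gives D_6. Both have type D_6, hence right-equivalent.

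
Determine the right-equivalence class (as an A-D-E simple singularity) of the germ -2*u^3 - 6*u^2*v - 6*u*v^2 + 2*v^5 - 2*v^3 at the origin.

The Hessian of f at 0 is [[0, 0], [0, 0]] with rank 0, so corank 2. A Groebner basis of the Jacobian ideal J(f) in C{u,v} is {v^4, u^2 + 2*u*v + v^2}; counting standard monomials gives mu = 8. Corank 2; j^3 = -2*(u + v)^3 is a perfect cube, so E-series; the 5-jet and mu = 8 give E_8.

E_8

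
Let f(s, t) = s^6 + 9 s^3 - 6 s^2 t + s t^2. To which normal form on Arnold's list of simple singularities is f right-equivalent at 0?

D_{7}

The Hessian of f at 0 is [[0, 0], [0, 0]] with rank 0, so corank 2. A Groebner basis of the Jacobian ideal J(f) in C{s,t} is {-243*s*t/2 + t^5 + 81*t^2/2, s*t^2 - t^3/3, s^2 - s*t/3}; counting standard monomials gives mu = 7. Corank 2; j^3 = s*(3*s - t)^2 has shape L^2 M (L != M), so D-series; mu = 7 gives D_7.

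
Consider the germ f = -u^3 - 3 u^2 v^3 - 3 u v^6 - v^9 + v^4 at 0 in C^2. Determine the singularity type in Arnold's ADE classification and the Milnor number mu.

The Hessian of f at 0 has rank 0. Corank 2; j^3 = -u^3 is a perfect cube, so E-series; the 4-jet and mu = 6 give E_6.

Type E_{6}, Milnor number mu = 6.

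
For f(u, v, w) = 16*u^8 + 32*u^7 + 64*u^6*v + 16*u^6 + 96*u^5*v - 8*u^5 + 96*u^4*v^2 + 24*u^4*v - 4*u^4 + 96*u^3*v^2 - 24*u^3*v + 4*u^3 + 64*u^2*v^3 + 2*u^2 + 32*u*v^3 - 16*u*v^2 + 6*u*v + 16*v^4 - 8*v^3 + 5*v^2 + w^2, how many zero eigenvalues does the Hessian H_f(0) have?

Hessian at 0 has rank 3.

0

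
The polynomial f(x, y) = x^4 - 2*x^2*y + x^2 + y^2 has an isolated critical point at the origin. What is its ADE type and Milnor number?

The Hessian of f at 0 has rank 2. Corank 0: nondegenerate Morse point, so A_1.

Type A1, Milnor number mu = 1.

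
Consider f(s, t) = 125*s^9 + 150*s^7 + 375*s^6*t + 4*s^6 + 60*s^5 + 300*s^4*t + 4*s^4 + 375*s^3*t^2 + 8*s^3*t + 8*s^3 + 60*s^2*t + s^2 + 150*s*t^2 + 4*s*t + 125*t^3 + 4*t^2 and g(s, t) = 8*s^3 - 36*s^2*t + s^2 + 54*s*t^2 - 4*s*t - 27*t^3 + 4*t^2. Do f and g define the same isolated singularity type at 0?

The Hessian of f at 0 has rank 1. Corank 1: A-series; mu = 2 gives A_2. The Hessian of g at 0 has rank 1. Corank 1: A-series; mu = 2 gives A_2. Both have type A_2, hence right-equivalent.

Yes.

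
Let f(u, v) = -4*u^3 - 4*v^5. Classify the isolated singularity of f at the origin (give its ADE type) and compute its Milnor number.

The Hessian of f at 0 is [[0, 0], [0, 0]] with rank 0, so corank 2. A Groebner basis of the Jacobian ideal J(f) in C{u,v} is {v^4, u^2}; counting standard monomials gives mu = 8. Corank 2; j^3 = -4*u^3 is a perfect cube, so E-series; the 5-jet and mu = 8 give E_8.

Type E_{8}, Milnor number mu = 8.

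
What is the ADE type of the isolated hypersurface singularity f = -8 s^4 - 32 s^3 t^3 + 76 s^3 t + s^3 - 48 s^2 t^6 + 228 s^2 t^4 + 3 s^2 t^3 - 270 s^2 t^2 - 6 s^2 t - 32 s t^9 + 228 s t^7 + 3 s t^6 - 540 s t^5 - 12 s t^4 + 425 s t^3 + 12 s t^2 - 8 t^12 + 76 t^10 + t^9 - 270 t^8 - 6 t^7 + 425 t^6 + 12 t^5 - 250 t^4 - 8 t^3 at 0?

The Hessian of f at 0 is [[0, 0], [0, 0]] with rank 0, so corank 2. A Groebner basis of the Jacobian ideal J(f) in C{s,t} is {3*s^2/4 - 3*s*t + t^4 + t^3/4 + 3*t^2, s^3 - 27*s^2/2 + 54*s*t - 25*t^3/2 - 54*t^2, s^2*t - 17*s^2/4 + 17*s*t - 65*t^3/12 - 17*t^2, -s^2 + s*t^2 + 4*s*t - 7*t^3/3 - 4*t^2}; counting standard monomials gives mu = 7. Corank 2; j^3 = (s - 2*t)^3 is a perfect cube, so E-series; the 4-jet and mu = 7 give E_7.

E_{7}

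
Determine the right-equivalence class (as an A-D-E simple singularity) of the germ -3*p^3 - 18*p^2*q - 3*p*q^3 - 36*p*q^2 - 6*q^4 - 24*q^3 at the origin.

The Hessian of f at 0 is [[0, 0], [0, 0]] with rank 0, so corank 2. A Groebner basis of the Jacobian ideal J(f) in C{p,q} is {p^3 + 6*p^2*q + 48*p^2 + 192*p*q + 192*q^2, -6*p^2 + p*q^2 - 24*p*q - 24*q^2, 3*p^2 + 12*p*q + q^3 + 12*q^2}; counting standard monomials gives mu = 7. Corank 2; j^3 = -3*(p + 2*q)^3 is a perfect cube, so E-series; the 4-jet and mu = 7 give E_7.

E_7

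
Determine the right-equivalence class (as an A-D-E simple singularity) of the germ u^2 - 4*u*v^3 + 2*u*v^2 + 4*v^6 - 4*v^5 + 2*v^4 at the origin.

A_3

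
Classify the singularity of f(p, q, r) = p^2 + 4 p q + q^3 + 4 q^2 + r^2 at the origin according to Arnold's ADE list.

A_2

The Hessian of f at 0 has rank 2. Corank 1: A-series; mu = 2 gives A_2.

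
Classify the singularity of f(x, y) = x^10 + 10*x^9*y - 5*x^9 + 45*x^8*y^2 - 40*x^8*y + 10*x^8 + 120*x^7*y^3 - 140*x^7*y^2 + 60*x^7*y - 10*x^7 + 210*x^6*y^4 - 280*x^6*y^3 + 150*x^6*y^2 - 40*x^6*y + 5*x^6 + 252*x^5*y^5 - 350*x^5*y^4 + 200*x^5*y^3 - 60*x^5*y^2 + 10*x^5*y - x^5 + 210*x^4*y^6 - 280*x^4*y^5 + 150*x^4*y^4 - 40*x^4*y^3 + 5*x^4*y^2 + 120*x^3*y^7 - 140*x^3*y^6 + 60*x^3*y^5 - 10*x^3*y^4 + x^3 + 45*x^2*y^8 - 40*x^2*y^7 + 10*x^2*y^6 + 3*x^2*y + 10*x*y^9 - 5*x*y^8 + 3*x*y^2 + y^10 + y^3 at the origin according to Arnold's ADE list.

E8

The Hessian of f at 0 has rank 0. Corank 2; j^3 = (x + y)^3 is a perfect cube, so E-series; the 5-jet and mu = 8 give E_8.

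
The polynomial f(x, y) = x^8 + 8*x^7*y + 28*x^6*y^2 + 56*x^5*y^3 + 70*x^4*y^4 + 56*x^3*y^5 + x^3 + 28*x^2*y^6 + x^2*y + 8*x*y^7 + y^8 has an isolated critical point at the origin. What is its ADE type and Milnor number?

The Hessian of f at 0 has rank 0. Corank 2; j^3 = x^2*(x + y) has shape L^2 M (L != M), so D-series; mu = 9 gives D_9.

Type D_9, Milnor number mu = 9.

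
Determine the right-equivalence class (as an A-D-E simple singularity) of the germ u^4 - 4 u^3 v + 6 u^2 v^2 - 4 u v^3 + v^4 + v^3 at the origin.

E_{6}

The Hessian of f at 0 has rank 0. Corank 2; j^3 = v^3 is a perfect cube, so E-series; the 4-jet and mu = 6 give E_6.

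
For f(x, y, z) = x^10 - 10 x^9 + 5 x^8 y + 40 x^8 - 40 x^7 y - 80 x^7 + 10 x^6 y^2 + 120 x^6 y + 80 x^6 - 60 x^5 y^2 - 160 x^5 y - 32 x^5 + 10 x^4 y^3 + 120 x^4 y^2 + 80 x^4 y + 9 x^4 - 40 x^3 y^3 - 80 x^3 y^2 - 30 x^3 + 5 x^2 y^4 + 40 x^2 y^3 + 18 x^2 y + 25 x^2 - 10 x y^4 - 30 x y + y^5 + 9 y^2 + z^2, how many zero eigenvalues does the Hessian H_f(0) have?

Hessian at 0 has rank 2.

1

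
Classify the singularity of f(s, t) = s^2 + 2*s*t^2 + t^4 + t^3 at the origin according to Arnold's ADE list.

A_2

The Hessian of f at 0 has rank 1. Corank 1: A-series; mu = 2 gives A_2.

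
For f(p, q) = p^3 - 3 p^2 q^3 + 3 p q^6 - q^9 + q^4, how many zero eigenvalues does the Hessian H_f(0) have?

The Hessian at 0 is [[0, 0], [0, 0]] of rank 0; hence corank 2.

2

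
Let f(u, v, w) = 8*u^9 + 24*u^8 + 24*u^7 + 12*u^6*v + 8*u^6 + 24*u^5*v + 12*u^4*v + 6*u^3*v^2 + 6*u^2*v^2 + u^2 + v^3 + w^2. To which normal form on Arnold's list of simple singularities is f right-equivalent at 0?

The Hessian of f at 0 has rank 2. Corank 1: A-series; mu = 2 gives A_2.

A2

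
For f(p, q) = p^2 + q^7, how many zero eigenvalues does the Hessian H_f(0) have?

1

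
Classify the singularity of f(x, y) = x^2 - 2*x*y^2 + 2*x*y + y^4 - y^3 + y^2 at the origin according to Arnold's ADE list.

A2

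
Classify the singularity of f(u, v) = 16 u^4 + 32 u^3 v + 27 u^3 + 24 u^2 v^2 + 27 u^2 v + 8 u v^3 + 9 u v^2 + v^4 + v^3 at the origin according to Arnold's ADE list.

E_{6}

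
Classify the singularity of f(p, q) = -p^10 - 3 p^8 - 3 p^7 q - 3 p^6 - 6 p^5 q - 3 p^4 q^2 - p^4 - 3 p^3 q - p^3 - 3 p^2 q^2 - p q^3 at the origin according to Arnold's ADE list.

E_7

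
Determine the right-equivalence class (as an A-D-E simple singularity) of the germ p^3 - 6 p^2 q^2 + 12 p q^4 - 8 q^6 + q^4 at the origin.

E6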